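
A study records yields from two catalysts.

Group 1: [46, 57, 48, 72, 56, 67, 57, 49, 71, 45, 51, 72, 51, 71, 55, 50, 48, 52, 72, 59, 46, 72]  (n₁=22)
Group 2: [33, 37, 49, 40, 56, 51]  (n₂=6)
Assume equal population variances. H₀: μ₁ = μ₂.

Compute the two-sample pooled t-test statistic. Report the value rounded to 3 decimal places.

test statistic = 2.904

x̄₁=57.591, s₁=10.121, n₁=22
x̄₂=44.333, s₂=8.981, n₂=6
s_p² = [21·10.121² + 5·8.981²]/26 = 98.2558
SE = √(s_p²·(1/22+1/6)) = 4.5653
t = (57.591−44.333)/4.5653 = 2.9040
df = 26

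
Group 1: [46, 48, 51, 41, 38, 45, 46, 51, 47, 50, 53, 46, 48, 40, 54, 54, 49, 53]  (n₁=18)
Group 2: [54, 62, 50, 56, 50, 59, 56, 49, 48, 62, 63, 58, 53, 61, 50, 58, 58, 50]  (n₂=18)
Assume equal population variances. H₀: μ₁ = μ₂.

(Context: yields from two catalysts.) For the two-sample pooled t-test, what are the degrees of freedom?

degrees of freedom = 34

df = n₁ + n₂ − 2 = 18 + 18 − 2 = 34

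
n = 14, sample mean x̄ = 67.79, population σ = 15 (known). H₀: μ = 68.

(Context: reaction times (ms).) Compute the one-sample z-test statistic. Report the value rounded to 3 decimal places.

SE = σ/√n = 15/√14 = 4.0089
z = (x̄−μ₀)/SE = (67.79−68)/4.0089 = -0.0524

test statistic = -0.052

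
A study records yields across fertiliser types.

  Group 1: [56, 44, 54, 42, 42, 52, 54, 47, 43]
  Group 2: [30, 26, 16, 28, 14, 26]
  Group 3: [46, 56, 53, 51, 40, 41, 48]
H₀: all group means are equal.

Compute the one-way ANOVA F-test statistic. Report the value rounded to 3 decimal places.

test statistic = 36.132

Group means [48.22, 23.33, 47.86], grand mean 41.318
SSB = Σnᵢ(x̄ᵢ−x̄)² = 2669.027; SSW = ΣΣ(x−x̄ᵢ)² = 701.746
MSB = 2669.027/2 = 1334.5133; MSW = 701.746/19 = 36.9340
F = MSB/MSW = 36.1324
df = (2, 19)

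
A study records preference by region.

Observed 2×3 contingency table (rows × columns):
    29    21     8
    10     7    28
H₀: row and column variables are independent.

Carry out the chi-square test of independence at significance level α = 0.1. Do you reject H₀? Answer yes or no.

reject H₀: yes

Row totals [58, 45], col totals [39, 28, 36], n=103
χ² = (29−21.96)²/21.96 + (21−15.77)²/15.77 + (8−20.27)²/20.27 + (10−17.04)²/17.04 + (7−12.23)²/12.23 + (28−15.73)²/15.73 = 26.1432
df = 2
p-value (upper-tail) = 0.00000
At α=0.1: p < α → reject H₀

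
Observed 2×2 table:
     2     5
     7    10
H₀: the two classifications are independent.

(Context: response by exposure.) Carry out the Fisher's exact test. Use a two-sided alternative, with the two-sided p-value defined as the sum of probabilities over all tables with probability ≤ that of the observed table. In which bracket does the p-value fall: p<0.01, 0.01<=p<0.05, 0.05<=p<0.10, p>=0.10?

p-value bracket: p>=0.10

Margins: r₁=7, r₂=17, c₁=9, c₂=15, n=24
p_obs = C(7,2)·C(17,7)/C(24,9); sum pmf over tables with pmf ≤ p_obs
p-value (two-sided) = 0.66871
→ bracket: p>=0.10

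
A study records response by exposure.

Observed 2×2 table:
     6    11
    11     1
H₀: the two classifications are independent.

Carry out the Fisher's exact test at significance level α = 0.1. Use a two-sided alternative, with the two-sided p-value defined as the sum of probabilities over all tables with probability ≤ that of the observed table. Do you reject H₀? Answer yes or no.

Margins: r₁=17, r₂=12, c₁=17, c₂=12, n=29
p_obs = C(17,6)·C(12,11)/C(29,17); sum pmf over tables with pmf ≤ p_obs
p-value (two-sided) = 0.00316
At α=0.1: p < α → reject H₀

reject H₀: yes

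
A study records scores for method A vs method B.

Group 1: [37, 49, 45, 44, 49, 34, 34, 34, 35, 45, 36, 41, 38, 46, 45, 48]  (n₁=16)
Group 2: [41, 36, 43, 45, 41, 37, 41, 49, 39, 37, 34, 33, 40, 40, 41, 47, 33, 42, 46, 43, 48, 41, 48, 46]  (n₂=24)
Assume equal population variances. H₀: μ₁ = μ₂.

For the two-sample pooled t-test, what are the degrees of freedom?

degrees of freedom = 38

df = n₁ + n₂ − 2 = 16 + 24 − 2 = 38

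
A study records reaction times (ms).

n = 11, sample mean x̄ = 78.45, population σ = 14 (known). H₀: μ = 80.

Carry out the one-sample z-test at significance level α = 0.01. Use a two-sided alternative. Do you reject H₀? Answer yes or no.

reject H₀: no

SE = σ/√n = 14/√11 = 4.2212
z = (x̄−μ₀)/SE = (78.45−80)/4.2212 = -0.3672
p-value (two-sided) = 0.71347
At α=0.01: p ≥ α → fail to reject H₀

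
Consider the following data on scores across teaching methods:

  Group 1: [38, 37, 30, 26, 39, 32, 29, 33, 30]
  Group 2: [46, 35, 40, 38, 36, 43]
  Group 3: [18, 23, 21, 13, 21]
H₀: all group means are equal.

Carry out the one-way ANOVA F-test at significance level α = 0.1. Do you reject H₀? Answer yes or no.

Group means [32.67, 39.67, 19.20], grand mean 31.400
SSB = Σnᵢ(x̄ᵢ−x̄)² = 1168.667; SSW = ΣΣ(x−x̄ᵢ)² = 310.133
MSB = 1168.667/2 = 584.3333; MSW = 310.133/17 = 18.2431
F = MSB/MSW = 32.0303
df = (2, 17)
p-value (upper-tail) = 0.00000
At α=0.1: p < α → reject H₀

reject H₀: yes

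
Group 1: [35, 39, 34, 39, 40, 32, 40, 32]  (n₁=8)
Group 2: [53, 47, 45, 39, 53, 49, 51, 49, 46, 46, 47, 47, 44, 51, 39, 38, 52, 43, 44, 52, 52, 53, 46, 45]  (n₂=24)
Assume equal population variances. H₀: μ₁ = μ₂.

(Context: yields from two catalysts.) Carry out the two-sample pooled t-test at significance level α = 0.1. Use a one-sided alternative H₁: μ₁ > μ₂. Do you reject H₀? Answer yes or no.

reject H₀: no

x̄₁=36.375, s₁=3.503, n₁=8
x̄₂=47.125, s₂=4.552, n₂=24
s_p² = [7·3.503² + 23·4.552²]/30 = 18.7500
SE = √(s_p²·(1/8+1/24)) = 1.7678
t = (36.375−47.125)/1.7678 = -6.0811
df = 30
p-value (one-sided, H₁ greater) = 1.00000
At α=0.1: p ≥ α → fail to reject H₀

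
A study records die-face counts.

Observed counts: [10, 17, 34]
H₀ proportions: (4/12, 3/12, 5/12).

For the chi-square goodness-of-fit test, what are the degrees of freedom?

degrees of freedom = 2

df = k − 1 = 3 − 1 = 2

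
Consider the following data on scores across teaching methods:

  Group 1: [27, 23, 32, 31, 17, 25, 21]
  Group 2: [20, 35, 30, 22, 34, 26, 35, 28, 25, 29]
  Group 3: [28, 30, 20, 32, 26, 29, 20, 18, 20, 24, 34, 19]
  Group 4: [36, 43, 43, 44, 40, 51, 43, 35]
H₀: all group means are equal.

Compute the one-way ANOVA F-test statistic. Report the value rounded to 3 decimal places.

test statistic = 18.830

Group means [25.14, 28.40, 25.00, 41.88], grand mean 29.595
SSB = Σnᵢ(x̄ᵢ−x̄)² = 1612.787; SSW = ΣΣ(x−x̄ᵢ)² = 942.132
MSB = 1612.787/3 = 537.5956; MSW = 942.132/33 = 28.5495
F = MSB/MSW = 18.8303
df = (3, 33)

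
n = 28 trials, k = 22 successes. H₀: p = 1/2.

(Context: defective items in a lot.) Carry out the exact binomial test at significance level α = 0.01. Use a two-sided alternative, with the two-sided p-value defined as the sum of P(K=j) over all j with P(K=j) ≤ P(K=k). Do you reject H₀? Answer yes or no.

reject H₀: yes

Exact binomial: n=28, k=22, p₀=1/2=0.5000
P(X=j) = C(n,j)·p₀^j·(1−p₀)^(n−j); p = Σ P(X=j) over j with P(X=j) ≤ P(X=22)
p-value (two-sided) = 0.00372
At α=0.01: p < α → reject H₀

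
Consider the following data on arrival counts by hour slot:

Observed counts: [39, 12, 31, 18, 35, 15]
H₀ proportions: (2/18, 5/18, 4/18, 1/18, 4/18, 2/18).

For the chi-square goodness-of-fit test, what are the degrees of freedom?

df = k − 1 = 6 − 1 = 5

degrees of freedom = 5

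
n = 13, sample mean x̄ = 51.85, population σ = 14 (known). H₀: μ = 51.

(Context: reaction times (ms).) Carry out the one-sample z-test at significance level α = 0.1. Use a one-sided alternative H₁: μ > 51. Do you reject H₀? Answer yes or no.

SE = σ/√n = 14/√13 = 3.8829
z = (x̄−μ₀)/SE = (51.85−51)/3.8829 = 0.2189
p-value (one-sided, H₁ greater) = 0.41336
At α=0.1: p ≥ α → fail to reject H₀

reject H₀: no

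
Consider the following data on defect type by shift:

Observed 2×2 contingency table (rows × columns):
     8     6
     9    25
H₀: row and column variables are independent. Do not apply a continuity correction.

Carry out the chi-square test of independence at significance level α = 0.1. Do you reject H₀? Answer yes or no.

Row totals [14, 34], col totals [17, 31], n=48
χ² = (8−4.96)²/4.96 + (6−9.04)²/9.04 + (9−12.04)²/12.04 + (25−21.96)²/21.96 = 4.0788
df = 1
p-value (upper-tail) = 0.04343
At α=0.1: p < α → reject H₀

reject H₀: yes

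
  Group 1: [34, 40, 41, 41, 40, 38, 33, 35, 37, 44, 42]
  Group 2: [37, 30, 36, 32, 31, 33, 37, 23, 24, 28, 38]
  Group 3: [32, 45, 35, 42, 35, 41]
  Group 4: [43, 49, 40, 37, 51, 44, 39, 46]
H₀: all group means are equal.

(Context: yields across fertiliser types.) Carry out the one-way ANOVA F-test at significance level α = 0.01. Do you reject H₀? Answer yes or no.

reject H₀: yes

Group means [38.64, 31.73, 38.33, 43.62], grand mean 37.583
SSB = Σnᵢ(x̄ᵢ−x̄)² = 684.814; SSW = ΣΣ(x−x̄ᵢ)² = 687.936
MSB = 684.814/3 = 228.2715; MSW = 687.936/32 = 21.4980
F = MSB/MSW = 10.6183
df = (3, 32)
p-value (upper-tail) = 0.00005
At α=0.01: p < α → reject H₀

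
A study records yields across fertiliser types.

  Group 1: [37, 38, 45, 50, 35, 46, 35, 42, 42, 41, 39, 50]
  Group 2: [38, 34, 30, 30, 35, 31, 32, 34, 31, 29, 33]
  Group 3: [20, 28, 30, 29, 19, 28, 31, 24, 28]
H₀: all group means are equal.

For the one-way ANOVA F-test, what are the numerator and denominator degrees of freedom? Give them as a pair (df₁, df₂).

k = 3 groups, N = 32 total
df = (k−1, N−k) = (3−1, 32−3) = (2, 29)

degrees of freedom = [2, 29]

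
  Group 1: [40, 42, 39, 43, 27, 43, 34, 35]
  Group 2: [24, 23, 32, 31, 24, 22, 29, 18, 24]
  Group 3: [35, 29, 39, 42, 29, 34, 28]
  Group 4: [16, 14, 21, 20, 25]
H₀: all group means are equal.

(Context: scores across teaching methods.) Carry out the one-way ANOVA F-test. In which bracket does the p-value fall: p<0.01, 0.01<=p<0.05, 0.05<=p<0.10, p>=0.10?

Group means [37.88, 25.22, 33.71, 19.20], grand mean 29.724
SSB = Σnᵢ(x̄ᵢ−x̄)² = 1379.134; SSW = ΣΣ(x−x̄ᵢ)² = 632.659
MSB = 1379.134/3 = 459.7113; MSW = 632.659/25 = 25.3064
F = MSB/MSW = 18.1658
df = (3, 25)
p-value (upper-tail) = 0.00000
→ bracket: p<0.01

p-value bracket: p<0.01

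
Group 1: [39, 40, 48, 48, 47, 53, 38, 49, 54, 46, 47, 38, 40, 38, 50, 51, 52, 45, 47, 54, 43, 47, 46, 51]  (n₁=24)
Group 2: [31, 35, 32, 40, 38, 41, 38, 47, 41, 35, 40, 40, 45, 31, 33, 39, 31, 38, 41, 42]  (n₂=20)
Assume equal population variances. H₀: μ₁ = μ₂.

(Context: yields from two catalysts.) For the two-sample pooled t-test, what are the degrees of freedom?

df = n₁ + n₂ − 2 = 24 + 20 − 2 = 42

degrees of freedom = 42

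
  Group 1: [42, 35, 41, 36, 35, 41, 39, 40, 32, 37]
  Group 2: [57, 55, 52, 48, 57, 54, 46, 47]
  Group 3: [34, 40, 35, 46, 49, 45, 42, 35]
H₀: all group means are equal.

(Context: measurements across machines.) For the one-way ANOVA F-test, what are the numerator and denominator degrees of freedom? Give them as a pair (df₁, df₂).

degrees of freedom = [2, 23]

k = 3 groups, N = 26 total
df = (k−1, N−k) = (3−1, 26−3) = (2, 23)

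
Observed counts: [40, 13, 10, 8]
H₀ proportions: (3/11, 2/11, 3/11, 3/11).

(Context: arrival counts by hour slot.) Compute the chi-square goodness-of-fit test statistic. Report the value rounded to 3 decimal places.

n = 71; E_i = n·p_i = [19.36, 12.91, 19.36, 19.36]
χ² = (40−19.36)²/19.36 + (13−12.91)²/12.91 + (10−19.36)²/19.36 + (8−19.36)²/19.36 = 33.1901
df = 3

test statistic = 33.190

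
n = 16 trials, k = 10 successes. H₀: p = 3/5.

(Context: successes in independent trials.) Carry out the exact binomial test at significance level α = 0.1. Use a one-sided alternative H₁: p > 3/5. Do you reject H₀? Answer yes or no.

reject H₀: no

Exact binomial: n=16, k=10, p₀=3/5=0.6000
P(X≥10) from Σ C(n,i)·p₀^i·(1−p₀)^(n−i)
p-value (one-sided, H₁ greater) = 0.52717
At α=0.1: p ≥ α → fail to reject H₀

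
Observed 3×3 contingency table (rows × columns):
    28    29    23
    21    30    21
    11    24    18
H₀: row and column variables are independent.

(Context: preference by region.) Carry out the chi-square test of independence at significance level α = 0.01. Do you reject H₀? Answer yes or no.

Row totals [80, 72, 53], col totals [60, 83, 62], n=205
χ² = (28−23.41)²/23.41 + (29−32.39)²/32.39 + (23−24.20)²/24.20 + (21−21.07)²/21.07 + (30−29.15)²/29.15 + (21−21.78)²/21.78 + (11−15.51)²/15.51 + (24−21.46)²/21.46 + (18−16.03)²/16.03 = 3.2203
df = 4
p-value (upper-tail) = 0.52167
At α=0.01: p ≥ α → fail to reject H₀

reject H₀: no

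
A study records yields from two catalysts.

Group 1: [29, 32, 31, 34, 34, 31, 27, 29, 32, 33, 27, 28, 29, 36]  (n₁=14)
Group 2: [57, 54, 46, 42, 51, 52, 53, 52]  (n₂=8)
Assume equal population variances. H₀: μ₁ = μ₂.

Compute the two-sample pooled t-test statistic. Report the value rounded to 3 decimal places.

test statistic = -12.561

x̄₁=30.857, s₁=2.797, n₁=14
x̄₂=50.875, s₂=4.734, n₂=8
s_p² = [13·2.797² + 7·4.734²]/20 = 12.9295
SE = √(s_p²·(1/14+1/8)) = 1.5936
t = (30.857−50.875)/1.5936 = -12.5610
df = 20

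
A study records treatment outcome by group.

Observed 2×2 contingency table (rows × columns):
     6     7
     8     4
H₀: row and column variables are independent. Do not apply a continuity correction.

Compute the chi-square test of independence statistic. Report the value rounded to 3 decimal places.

test statistic = 1.066

Row totals [13, 12], col totals [14, 11], n=25
χ² = (6−7.28)²/7.28 + (7−5.72)²/5.72 + (8−6.72)²/6.72 + (4−5.28)²/5.28 = 1.0656
df = 1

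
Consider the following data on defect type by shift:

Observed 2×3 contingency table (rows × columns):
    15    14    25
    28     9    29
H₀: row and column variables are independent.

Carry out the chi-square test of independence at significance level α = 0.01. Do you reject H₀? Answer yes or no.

reject H₀: no

Row totals [54, 66], col totals [43, 23, 54], n=120
χ² = (15−19.35)²/19.35 + (14−10.35)²/10.35 + (25−24.30)²/24.30 + (28−23.65)²/23.65 + (9−12.65)²/12.65 + (29−29.70)²/29.70 = 4.1550
df = 2
p-value (upper-tail) = 0.12524
At α=0.01: p ≥ α → fail to reject H₀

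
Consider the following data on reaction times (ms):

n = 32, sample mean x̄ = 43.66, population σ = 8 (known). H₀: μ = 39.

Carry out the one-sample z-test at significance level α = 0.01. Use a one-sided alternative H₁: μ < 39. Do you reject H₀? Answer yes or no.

SE = σ/√n = 8/√32 = 1.4142
z = (x̄−μ₀)/SE = (43.66−39)/1.4142 = 3.2951
p-value (one-sided, H₁ less) = 0.99951
At α=0.01: p ≥ α → fail to reject H₀

reject H₀: no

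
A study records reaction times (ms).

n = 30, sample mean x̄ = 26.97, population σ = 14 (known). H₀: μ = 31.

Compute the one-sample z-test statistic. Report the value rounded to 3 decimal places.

SE = σ/√n = 14/√30 = 2.5560
z = (x̄−μ₀)/SE = (26.97−31)/2.5560 = -1.5767

test statistic = -1.577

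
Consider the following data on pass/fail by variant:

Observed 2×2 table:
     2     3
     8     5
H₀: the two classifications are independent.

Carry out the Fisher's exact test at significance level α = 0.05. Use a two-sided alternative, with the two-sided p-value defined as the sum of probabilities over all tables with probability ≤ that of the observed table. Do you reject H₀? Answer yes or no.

Margins: r₁=5, r₂=13, c₁=10, c₂=8, n=18
p_obs = C(5,2)·C(13,8)/C(18,10); sum pmf over tables with pmf ≤ p_obs
p-value (two-sided) = 0.60784
At α=0.05: p ≥ α → fail to reject H₀

reject H₀: no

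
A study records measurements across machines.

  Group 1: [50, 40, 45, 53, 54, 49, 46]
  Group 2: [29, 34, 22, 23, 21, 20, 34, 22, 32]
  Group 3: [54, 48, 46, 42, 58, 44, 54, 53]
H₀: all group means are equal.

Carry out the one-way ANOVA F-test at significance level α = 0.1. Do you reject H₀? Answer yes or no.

Group means [48.14, 26.33, 49.88], grand mean 40.542
SSB = Σnᵢ(x̄ᵢ−x̄)² = 2918.226; SSW = ΣΣ(x−x̄ᵢ)² = 641.732
MSB = 2918.226/2 = 1459.1131; MSW = 641.732/21 = 30.5587
F = MSB/MSW = 47.7479
df = (2, 21)
p-value (upper-tail) = 0.00000
At α=0.1: p < α → reject H₀

reject H₀: yes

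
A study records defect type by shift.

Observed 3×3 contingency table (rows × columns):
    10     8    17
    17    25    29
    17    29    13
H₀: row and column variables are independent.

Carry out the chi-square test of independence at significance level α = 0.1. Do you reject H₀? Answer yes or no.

reject H₀: yes

Row totals [35, 71, 59], col totals [44, 62, 59], n=165
χ² = (10−9.33)²/9.33 + (8−13.15)²/13.15 + (17−12.52)²/12.52 + (17−18.93)²/18.93 + (25−26.68)²/26.68 + (29−25.39)²/25.39 + (17−15.73)²/15.73 + (29−22.17)²/22.17 + (13−21.10)²/21.10 = 9.8036
df = 4
p-value (upper-tail) = 0.04387
At α=0.1: p < α → reject H₀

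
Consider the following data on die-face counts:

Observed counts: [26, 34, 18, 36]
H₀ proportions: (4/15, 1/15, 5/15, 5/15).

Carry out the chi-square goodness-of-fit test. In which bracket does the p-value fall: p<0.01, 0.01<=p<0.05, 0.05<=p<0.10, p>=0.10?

n = 114; E_i = n·p_i = [30.40, 7.60, 38.00, 38.00]
χ² = (26−30.40)²/30.40 + (34−7.60)²/7.60 + (18−38.00)²/38.00 + (36−38.00)²/38.00 = 102.9737
df = 3
p-value (upper-tail) = 0.00000
→ bracket: p<0.01

p-value bracket: p<0.01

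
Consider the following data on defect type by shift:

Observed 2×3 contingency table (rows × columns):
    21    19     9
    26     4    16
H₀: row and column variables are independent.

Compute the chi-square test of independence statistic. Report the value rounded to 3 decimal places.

test statistic = 12.192

Row totals [49, 46], col totals [47, 23, 25], n=95
χ² = (21−24.24)²/24.24 + (19−11.86)²/11.86 + (9−12.89)²/12.89 + (26−22.76)²/22.76 + (4−11.14)²/11.14 + (16−12.11)²/12.11 = 12.1919
df = 2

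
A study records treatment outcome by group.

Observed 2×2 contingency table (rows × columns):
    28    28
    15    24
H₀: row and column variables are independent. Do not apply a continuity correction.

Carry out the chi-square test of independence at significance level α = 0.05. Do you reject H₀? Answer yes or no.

reject H₀: no

Row totals [56, 39], col totals [43, 52], n=95
χ² = (28−25.35)²/25.35 + (28−30.65)²/30.65 + (15−17.65)²/17.65 + (24−21.35)²/21.35 = 1.2354
df = 1
p-value (upper-tail) = 0.26636
At α=0.05: p ≥ α → fail to reject H₀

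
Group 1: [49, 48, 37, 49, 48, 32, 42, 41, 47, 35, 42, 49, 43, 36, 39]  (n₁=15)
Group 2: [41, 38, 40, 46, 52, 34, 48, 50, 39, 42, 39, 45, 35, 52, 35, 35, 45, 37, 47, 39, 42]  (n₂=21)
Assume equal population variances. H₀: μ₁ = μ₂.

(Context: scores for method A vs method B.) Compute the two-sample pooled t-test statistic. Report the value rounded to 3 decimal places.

x̄₁=42.467, s₁=5.743, n₁=15
x̄₂=41.952, s₂=5.670, n₂=21
s_p² = [14·5.743² + 20·5.670²]/34 = 32.4908
SE = √(s_p²·(1/15+1/21)) = 1.9270
t = (42.467−41.952)/1.9270 = 0.2669
df = 34

test statistic = 0.267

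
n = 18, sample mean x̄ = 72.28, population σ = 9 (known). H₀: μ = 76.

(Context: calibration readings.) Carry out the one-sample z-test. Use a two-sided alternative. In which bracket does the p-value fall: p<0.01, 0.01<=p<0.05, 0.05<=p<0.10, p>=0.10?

SE = σ/√n = 9/√18 = 2.1213
z = (x̄−μ₀)/SE = (72.28−76)/2.1213 = -1.7536
p-value (two-sided) = 0.07949
→ bracket: 0.05<=p<0.10

p-value bracket: 0.05<=p<0.10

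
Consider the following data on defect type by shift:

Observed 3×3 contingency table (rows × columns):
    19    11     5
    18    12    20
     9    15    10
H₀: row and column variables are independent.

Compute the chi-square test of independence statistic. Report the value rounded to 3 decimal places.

Row totals [35, 50, 34], col totals [46, 38, 35], n=119
χ² = (19−13.53)²/13.53 + (11−11.18)²/11.18 + (5−10.29)²/10.29 + (18−19.33)²/19.33 + (12−15.97)²/15.97 + (20−14.71)²/14.71 + (9−13.14)²/13.14 + (15−10.86)²/10.86 + (10−10.00)²/10.00 = 10.8066
df = 4

test statistic = 10.807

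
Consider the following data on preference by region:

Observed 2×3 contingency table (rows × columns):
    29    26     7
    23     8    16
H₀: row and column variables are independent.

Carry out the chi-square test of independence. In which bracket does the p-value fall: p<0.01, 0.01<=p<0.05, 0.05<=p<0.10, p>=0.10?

Row totals [62, 47], col totals [52, 34, 23], n=109
χ² = (29−29.58)²/29.58 + (26−19.34)²/19.34 + (7−13.08)²/13.08 + (23−22.42)²/22.42 + (8−14.66)²/14.66 + (16−9.92)²/9.92 = 11.9047
df = 2
p-value (upper-tail) = 0.00260
→ bracket: p<0.01

p-value bracket: p<0.01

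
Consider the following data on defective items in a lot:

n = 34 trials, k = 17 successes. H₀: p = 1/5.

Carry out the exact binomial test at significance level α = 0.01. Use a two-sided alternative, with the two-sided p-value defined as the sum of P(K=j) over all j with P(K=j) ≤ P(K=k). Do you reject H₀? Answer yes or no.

Exact binomial: n=34, k=17, p₀=1/5=0.2000
P(X=j) = C(n,j)·p₀^j·(1−p₀)^(n−j); p = Σ P(X=j) over j with P(X=j) ≤ P(X=17)
p-value (two-sided) = 0.00009
At α=0.01: p < α → reject H₀

reject H₀: yes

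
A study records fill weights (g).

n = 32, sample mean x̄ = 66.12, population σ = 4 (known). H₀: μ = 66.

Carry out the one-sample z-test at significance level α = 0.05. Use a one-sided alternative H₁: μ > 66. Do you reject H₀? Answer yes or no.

reject H₀: no

SE = σ/√n = 4/√32 = 0.7071
z = (x̄−μ₀)/SE = (66.12−66)/0.7071 = 0.1697
p-value (one-sided, H₁ greater) = 0.43262
At α=0.05: p ≥ α → fail to reject H₀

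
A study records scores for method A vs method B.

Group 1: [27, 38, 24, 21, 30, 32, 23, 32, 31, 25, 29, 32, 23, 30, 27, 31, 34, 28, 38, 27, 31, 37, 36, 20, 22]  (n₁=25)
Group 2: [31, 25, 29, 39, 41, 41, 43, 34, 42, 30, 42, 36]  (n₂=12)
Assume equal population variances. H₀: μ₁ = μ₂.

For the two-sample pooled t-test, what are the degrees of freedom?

degrees of freedom = 35

df = n₁ + n₂ − 2 = 25 + 12 − 2 = 35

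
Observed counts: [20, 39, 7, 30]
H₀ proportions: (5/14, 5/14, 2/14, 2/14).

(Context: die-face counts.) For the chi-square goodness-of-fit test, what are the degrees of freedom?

df = k − 1 = 4 − 1 = 3

degrees of freedom = 3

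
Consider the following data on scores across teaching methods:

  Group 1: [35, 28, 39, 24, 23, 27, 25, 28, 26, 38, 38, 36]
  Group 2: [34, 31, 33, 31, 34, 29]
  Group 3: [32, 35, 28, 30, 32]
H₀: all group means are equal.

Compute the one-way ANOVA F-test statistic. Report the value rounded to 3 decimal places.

Group means [30.58, 32.00, 31.40], grand mean 31.130
SSB = Σnᵢ(x̄ᵢ−x̄)² = 8.492; SSW = ΣΣ(x−x̄ᵢ)² = 456.117
MSB = 8.492/2 = 4.2460; MSW = 456.117/20 = 22.8058
F = MSB/MSW = 0.1862
df = (2, 20)

test statistic = 0.186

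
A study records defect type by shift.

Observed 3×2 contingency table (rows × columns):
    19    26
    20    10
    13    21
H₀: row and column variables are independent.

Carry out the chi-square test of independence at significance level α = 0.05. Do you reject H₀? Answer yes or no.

Row totals [45, 30, 34], col totals [52, 57], n=109
χ² = (19−21.47)²/21.47 + (26−23.53)²/23.53 + (20−14.31)²/14.31 + (10−15.69)²/15.69 + (13−16.22)²/16.22 + (21−17.78)²/17.78 = 6.0880
df = 2
p-value (upper-tail) = 0.04764
At α=0.05: p < α → reject H₀

reject H₀: yes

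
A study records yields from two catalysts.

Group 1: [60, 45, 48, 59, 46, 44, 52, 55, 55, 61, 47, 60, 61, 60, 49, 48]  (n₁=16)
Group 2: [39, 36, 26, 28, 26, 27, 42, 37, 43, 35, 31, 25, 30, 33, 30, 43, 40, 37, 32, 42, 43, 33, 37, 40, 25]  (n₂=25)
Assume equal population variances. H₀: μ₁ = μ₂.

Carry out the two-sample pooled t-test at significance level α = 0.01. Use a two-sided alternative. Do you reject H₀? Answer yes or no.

x̄₁=53.125, s₁=6.407, n₁=16
x̄₂=34.400, s₂=6.185, n₂=25
s_p² = [15·6.407² + 24·6.185²]/39 = 39.3269
SE = √(s_p²·(1/16+1/25)) = 2.0077
t = (53.125−34.400)/2.0077 = 9.3264
df = 39
p-value (two-sided) = 0.00000
At α=0.01: p < α → reject H₀

reject H₀: yes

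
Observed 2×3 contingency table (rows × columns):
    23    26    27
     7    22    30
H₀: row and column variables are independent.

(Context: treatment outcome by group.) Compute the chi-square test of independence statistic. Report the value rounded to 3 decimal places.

test statistic = 6.995

Row totals [76, 59], col totals [30, 48, 57], n=135
χ² = (23−16.89)²/16.89 + (26−27.02)²/27.02 + (27−32.09)²/32.09 + (7−13.11)²/13.11 + (22−20.98)²/20.98 + (30−24.91)²/24.91 = 6.9947
df = 2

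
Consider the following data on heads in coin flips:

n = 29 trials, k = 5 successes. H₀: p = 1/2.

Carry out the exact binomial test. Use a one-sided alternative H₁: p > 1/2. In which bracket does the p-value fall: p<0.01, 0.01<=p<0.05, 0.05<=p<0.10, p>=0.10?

Exact binomial: n=29, k=5, p₀=1/2=0.5000
P(X≥5) from Σ C(n,i)·p₀^i·(1−p₀)^(n−i)
p-value (one-sided, H₁ greater) = 0.99995
→ bracket: p>=0.10

p-value bracket: p>=0.10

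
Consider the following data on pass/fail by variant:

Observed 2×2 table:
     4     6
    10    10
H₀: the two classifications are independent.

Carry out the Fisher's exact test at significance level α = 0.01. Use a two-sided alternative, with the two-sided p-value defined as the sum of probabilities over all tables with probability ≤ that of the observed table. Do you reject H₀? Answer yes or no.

reject H₀: no

Margins: r₁=10, r₂=20, c₁=14, c₂=16, n=30
p_obs = C(10,4)·C(20,10)/C(30,14); sum pmf over tables with pmf ≤ p_obs
p-value (two-sided) = 0.70895
At α=0.01: p ≥ α → fail to reject H₀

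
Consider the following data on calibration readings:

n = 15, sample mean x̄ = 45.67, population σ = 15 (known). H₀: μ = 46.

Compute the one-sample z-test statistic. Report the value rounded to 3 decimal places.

SE = σ/√n = 15/√15 = 3.8730
z = (x̄−μ₀)/SE = (45.67−46)/3.8730 = -0.0852

test statistic = -0.085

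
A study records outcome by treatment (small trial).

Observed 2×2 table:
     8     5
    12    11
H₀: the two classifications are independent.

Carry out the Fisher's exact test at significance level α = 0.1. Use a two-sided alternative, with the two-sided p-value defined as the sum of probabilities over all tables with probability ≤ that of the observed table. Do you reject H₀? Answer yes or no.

Margins: r₁=13, r₂=23, c₁=20, c₂=16, n=36
p_obs = C(13,8)·C(23,12)/C(36,20); sum pmf over tables with pmf ≤ p_obs
p-value (two-sided) = 0.73136
At α=0.1: p ≥ α → fail to reject H₀

reject H₀: no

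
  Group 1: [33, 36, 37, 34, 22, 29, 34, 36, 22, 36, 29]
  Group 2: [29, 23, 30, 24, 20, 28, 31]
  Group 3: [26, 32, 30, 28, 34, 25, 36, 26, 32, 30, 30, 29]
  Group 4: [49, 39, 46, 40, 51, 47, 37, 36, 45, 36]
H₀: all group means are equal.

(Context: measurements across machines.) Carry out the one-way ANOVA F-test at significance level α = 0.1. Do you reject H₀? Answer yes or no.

Group means [31.64, 26.43, 29.83, 42.60], grand mean 32.925
SSB = Σnᵢ(x̄ᵢ−x̄)² = 1364.449; SSW = ΣΣ(x−x̄ᵢ)² = 808.326
MSB = 1364.449/3 = 454.8162; MSW = 808.326/36 = 22.4535
F = MSB/MSW = 20.2559
df = (3, 36)
p-value (upper-tail) = 0.00000
At α=0.1: p < α → reject H₀

reject H₀: yes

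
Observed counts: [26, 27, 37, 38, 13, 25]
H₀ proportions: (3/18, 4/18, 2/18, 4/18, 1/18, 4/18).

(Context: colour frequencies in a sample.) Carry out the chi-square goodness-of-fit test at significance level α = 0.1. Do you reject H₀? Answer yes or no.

n = 166; E_i = n·p_i = [27.67, 36.89, 18.44, 36.89, 9.22, 36.89]
χ² = (26−27.67)²/27.67 + (27−36.89)²/36.89 + (37−18.44)²/18.44 + (38−36.89)²/36.89 + (13−9.22)²/9.22 + (25−36.89)²/36.89 = 26.8313
df = 5
p-value (upper-tail) = 0.00006
At α=0.1: p < α → reject H₀

reject H₀: yes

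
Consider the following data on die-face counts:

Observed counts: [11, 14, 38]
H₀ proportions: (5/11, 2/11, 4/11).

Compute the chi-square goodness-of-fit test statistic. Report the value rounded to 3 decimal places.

test statistic = 21.368

n = 63; E_i = n·p_i = [28.64, 11.45, 22.91]
χ² = (11−28.64)²/28.64 + (14−11.45)²/11.45 + (38−22.91)²/22.91 = 21.3683
df = 2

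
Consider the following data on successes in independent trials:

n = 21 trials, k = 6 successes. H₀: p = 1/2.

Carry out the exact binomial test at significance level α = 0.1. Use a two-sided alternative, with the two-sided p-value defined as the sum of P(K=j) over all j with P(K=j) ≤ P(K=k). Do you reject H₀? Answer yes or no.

Exact binomial: n=21, k=6, p₀=1/2=0.5000
P(X=j) = C(n,j)·p₀^j·(1−p₀)^(n−j); p = Σ P(X=j) over j with P(X=j) ≤ P(X=6)
p-value (two-sided) = 0.07835
At α=0.1: p < α → reject H₀

reject H₀: yes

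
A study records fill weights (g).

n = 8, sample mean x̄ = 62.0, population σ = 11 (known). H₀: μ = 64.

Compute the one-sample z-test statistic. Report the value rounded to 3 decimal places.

test statistic = -0.514

SE = σ/√n = 11/√8 = 3.8891
z = (x̄−μ₀)/SE = (62.0−64)/3.8891 = -0.5143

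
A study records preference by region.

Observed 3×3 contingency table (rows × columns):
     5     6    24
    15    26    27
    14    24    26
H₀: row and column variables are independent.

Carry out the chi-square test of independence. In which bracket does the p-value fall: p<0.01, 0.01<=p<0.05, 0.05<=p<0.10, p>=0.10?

Row totals [35, 68, 64], col totals [34, 56, 77], n=167
χ² = (5−7.13)²/7.13 + (6−11.74)²/11.74 + (24−16.14)²/16.14 + (15−13.84)²/13.84 + (26−22.80)²/22.80 + (27−31.35)²/31.35 + (14−13.03)²/13.03 + (24−21.46)²/21.46 + (26−29.51)²/29.51 = 9.2077
df = 4
p-value (upper-tail) = 0.05611
→ bracket: 0.05<=p<0.10

p-value bracket: 0.05<=p<0.10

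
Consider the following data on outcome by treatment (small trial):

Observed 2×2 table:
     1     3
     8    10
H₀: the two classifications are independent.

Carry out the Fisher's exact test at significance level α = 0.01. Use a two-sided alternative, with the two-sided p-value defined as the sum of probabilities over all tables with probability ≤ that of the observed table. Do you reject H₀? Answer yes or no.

reject H₀: no

Margins: r₁=4, r₂=18, c₁=9, c₂=13, n=22
p_obs = C(4,1)·C(18,8)/C(22,9); sum pmf over tables with pmf ≤ p_obs
p-value (two-sided) = 0.61613
At α=0.01: p ≥ α → fail to reject H₀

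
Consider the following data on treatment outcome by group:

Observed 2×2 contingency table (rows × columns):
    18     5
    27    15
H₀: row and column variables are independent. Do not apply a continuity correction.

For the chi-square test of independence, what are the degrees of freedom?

degrees of freedom = 1

df = (r−1)(c−1) = (2−1)·(2−1) = 1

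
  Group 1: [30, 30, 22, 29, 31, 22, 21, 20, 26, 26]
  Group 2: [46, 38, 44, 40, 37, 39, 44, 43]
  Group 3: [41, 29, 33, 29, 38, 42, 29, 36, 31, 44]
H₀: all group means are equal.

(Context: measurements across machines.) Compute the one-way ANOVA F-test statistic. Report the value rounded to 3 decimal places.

Group means [25.70, 41.38, 35.20], grand mean 33.571
SSB = Σnᵢ(x̄ᵢ−x̄)² = 1133.282; SSW = ΣΣ(x−x̄ᵢ)² = 537.575
MSB = 1133.282/2 = 566.6411; MSW = 537.575/25 = 21.5030
F = MSB/MSW = 26.3517
df = (2, 25)

test statistic = 26.352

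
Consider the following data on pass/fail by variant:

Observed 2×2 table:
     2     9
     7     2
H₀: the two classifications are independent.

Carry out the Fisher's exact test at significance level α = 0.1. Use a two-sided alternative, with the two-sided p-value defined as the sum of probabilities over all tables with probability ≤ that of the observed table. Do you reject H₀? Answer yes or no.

Margins: r₁=11, r₂=9, c₁=9, c₂=11, n=20
p_obs = C(11,2)·C(9,7)/C(20,9); sum pmf over tables with pmf ≤ p_obs
p-value (two-sided) = 0.02155
At α=0.1: p < α → reject H₀

reject H₀: yes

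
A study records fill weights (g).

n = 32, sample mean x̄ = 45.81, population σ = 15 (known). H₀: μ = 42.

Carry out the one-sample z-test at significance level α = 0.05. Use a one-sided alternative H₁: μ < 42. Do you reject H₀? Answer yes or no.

reject H₀: no

SE = σ/√n = 15/√32 = 2.6517
z = (x̄−μ₀)/SE = (45.81−42)/2.6517 = 1.4368
p-value (one-sided, H₁ less) = 0.92462
At α=0.05: p ≥ α → fail to reject H₀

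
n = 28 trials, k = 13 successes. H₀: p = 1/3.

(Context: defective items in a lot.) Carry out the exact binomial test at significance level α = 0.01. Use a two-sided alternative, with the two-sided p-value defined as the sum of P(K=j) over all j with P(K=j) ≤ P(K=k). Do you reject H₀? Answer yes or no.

Exact binomial: n=28, k=13, p₀=1/3=0.3333
P(X=j) = C(n,j)·p₀^j·(1−p₀)^(n−j); p = Σ P(X=j) over j with P(X=j) ≤ P(X=13)
p-value (two-sided) = 0.16107
At α=0.01: p ≥ α → fail to reject H₀

reject H₀: no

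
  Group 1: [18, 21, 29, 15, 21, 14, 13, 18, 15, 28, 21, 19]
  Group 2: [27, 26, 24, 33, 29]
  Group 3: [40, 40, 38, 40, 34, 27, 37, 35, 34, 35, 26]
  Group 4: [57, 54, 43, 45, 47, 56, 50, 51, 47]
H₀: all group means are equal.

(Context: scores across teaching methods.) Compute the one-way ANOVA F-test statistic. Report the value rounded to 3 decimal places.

Group means [19.33, 27.80, 35.09, 50.00], grand mean 32.622
SSB = Σnᵢ(x̄ᵢ−x̄)² = 5020.327; SSW = ΣΣ(x−x̄ᵢ)² = 762.376
MSB = 5020.327/3 = 1673.4423; MSW = 762.376/33 = 23.1023
F = MSB/MSW = 72.4362
df = (3, 33)

test statistic = 72.436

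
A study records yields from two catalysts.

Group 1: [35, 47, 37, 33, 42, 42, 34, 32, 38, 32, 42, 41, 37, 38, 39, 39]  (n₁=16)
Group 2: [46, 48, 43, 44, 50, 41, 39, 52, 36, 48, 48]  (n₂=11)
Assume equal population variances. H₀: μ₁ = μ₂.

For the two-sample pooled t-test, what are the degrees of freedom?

df = n₁ + n₂ − 2 = 16 + 11 − 2 = 25

degrees of freedom = 25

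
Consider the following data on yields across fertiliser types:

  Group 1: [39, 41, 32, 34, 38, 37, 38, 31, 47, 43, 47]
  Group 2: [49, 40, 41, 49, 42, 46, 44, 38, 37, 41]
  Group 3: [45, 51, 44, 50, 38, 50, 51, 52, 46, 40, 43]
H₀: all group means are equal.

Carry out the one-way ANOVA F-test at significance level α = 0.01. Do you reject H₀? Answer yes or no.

reject H₀: yes

Group means [38.82, 42.70, 46.36], grand mean 42.625
SSB = Σnᵢ(x̄ᵢ−x̄)² = 313.218; SSW = ΣΣ(x−x̄ᵢ)² = 682.282
MSB = 313.218/2 = 156.6091; MSW = 682.282/29 = 23.5270
F = MSB/MSW = 6.6566
df = (2, 29)
p-value (upper-tail) = 0.00418
At α=0.01: p < α → reject H₀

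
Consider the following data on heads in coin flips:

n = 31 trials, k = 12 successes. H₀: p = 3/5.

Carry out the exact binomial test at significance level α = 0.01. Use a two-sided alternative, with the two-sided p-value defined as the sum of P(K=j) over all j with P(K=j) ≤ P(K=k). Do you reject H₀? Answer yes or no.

Exact binomial: n=31, k=12, p₀=3/5=0.6000
P(X=j) = C(n,j)·p₀^j·(1−p₀)^(n−j); p = Σ P(X=j) over j with P(X=j) ≤ P(X=12)
p-value (two-sided) = 0.01748
At α=0.01: p ≥ α → fail to reject H₀

reject H₀: no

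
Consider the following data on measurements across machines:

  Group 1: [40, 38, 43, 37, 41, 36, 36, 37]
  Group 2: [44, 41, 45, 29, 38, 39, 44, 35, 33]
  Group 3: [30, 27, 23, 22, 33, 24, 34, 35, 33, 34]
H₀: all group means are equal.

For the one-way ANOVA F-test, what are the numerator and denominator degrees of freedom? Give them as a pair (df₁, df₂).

degrees of freedom = [2, 24]

k = 3 groups, N = 27 total
df = (k−1, N−k) = (3−1, 27−3) = (2, 24)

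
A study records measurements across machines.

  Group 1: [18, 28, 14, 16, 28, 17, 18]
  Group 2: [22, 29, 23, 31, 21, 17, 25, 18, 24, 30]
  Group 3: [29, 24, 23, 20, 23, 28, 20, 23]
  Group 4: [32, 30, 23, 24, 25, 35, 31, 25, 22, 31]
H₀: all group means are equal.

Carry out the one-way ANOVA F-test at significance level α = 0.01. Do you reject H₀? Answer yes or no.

Group means [19.86, 24.00, 23.75, 27.80], grand mean 24.200
SSB = Σnᵢ(x̄ᵢ−x̄)² = 263.643; SSW = ΣΣ(x−x̄ᵢ)² = 663.957
MSB = 263.643/3 = 87.8810; MSW = 663.957/31 = 21.4180
F = MSB/MSW = 4.1031
df = (3, 31)
p-value (upper-tail) = 0.01458
At α=0.01: p ≥ α → fail to reject H₀

reject H₀: no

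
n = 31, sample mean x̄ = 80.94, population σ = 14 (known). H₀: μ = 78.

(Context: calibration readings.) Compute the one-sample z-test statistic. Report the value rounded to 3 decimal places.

test statistic = 1.169

SE = σ/√n = 14/√31 = 2.5145
z = (x̄−μ₀)/SE = (80.94−78)/2.5145 = 1.1692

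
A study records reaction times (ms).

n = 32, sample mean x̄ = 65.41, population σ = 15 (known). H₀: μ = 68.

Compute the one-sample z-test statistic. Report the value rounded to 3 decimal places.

test statistic = -0.977

SE = σ/√n = 15/√32 = 2.6517
z = (x̄−μ₀)/SE = (65.41−68)/2.6517 = -0.9768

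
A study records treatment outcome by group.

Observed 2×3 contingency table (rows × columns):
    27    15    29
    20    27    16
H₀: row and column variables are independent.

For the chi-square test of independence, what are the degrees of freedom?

degrees of freedom = 2

df = (r−1)(c−1) = (2−1)·(3−1) = 2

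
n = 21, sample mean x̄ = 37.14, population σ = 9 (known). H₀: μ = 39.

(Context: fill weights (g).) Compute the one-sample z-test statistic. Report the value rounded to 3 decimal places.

test statistic = -0.947

SE = σ/√n = 9/√21 = 1.9640
z = (x̄−μ₀)/SE = (37.14−39)/1.9640 = -0.9471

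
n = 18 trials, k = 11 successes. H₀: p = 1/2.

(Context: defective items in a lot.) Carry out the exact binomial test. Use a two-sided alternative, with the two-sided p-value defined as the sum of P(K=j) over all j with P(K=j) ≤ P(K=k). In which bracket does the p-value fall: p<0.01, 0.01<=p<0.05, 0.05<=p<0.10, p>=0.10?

Exact binomial: n=18, k=11, p₀=1/2=0.5000
P(X=j) = C(n,j)·p₀^j·(1−p₀)^(n−j); p = Σ P(X=j) over j with P(X=j) ≤ P(X=11)
p-value (two-sided) = 0.48068
→ bracket: p>=0.10

p-value bracket: p>=0.10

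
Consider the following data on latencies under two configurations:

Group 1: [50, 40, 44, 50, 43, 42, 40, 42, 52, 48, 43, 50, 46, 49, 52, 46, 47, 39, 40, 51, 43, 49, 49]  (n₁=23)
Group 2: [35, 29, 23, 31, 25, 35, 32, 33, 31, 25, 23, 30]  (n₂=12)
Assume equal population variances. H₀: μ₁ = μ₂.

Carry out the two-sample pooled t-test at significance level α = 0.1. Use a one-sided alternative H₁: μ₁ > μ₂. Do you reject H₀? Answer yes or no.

x̄₁=45.870, s₁=4.246, n₁=23
x̄₂=29.333, s₂=4.355, n₂=12
s_p² = [22·4.246² + 11·4.355²]/33 = 18.3417
SE = √(s_p²·(1/23+1/12)) = 1.5251
t = (45.870−29.333)/1.5251 = 10.8427
df = 33
p-value (one-sided, H₁ greater) = 0.00000
At α=0.1: p < α → reject H₀

reject H₀: yes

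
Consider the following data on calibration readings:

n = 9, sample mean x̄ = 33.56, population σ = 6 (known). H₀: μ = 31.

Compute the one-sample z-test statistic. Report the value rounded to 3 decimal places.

SE = σ/√n = 6/√9 = 2.0000
z = (x̄−μ₀)/SE = (33.56−31)/2.0000 = 1.2800

test statistic = 1.280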